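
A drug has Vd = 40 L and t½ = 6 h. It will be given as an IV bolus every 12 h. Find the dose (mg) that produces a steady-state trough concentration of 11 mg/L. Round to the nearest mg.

1320 mg

τ/t½ = 12/6 ≈ 2, so f = (1/2)^(12/6) ≈ 0.250000.
Cmin,ss = (D/Vd)·f/(1−f), so D = Cmin,ss·Vd·(1−f)/f.
D = 11 × 40 × (1−f)/f ≈ 11 × 40 × 3.00000 ≈ 1320.00 mg.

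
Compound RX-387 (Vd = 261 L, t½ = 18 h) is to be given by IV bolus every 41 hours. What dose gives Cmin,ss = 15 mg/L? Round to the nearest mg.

τ/t½ = 41/18 ≈ 2.2778, so f = (1/2)^(41/18) ≈ 0.206215.
Cmin,ss = (D/Vd)·f/(1−f), so D = Cmin,ss·Vd·(1−f)/f.
D = 15 × 261 × (1−f)/f ≈ 15 × 261 × 3.84931 ≈ 15070.05 mg.

15070 mg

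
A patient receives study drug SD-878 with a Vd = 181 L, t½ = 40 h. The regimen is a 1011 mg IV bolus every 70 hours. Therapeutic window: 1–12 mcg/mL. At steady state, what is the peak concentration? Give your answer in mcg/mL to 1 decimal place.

7.9 mcg/mL

τ/t½ = 70/40 ≈ 1.75, so fraction remaining f = (1/2)^(70/40) ≈ 0.2973.
Accumulation ratio R = 1/(1 − f) ≈ 1/0.7027 ≈ 1.4231.
Single-dose peak C₀ = D/Vd = 1011/181 ≈ 5.586 mcg/mL.
Steady-state peak Cmax,ss = C₀·R ≈ 5.586 × 1.4231 ≈ 7.949 mcg/mL.
Peak 7.9 mcg/mL vs MTC 12 mcg/mL: below toxic threshold.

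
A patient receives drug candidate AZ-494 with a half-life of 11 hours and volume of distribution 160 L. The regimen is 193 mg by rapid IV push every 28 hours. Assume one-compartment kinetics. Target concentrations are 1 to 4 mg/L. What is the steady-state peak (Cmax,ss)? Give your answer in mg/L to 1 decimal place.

τ/t½ = 28/11 ≈ 2.5455, so fraction remaining f = (1/2)^(28/11) ≈ 0.1713.
At steady state, accumulation factor R = 1/(1 − e^(−kτ)) ≈ 1.2067.
Single-dose peak C₀ = D/Vd = 193/160 ≈ 1.206 mg/L.
Steady-state peak Cmax,ss = C₀·R ≈ 1.206 × 1.2067 ≈ 1.455 mg/L.
Peak 1.5 mg/L vs MTC 4 mg/L: below toxic threshold.

1.5 mg/L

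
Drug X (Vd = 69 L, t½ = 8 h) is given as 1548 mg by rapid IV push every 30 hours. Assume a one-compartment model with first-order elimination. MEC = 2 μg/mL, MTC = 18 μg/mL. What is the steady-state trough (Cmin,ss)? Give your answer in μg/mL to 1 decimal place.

τ/t½ = 30/8 ≈ 3.75, so fraction remaining f = (1/2)^(30/8) ≈ 0.0743.
Single-dose peak C₀ = D/Vd = 1548/69 ≈ 22.435 μg/mL.
Steady-state trough Cmin,ss = C₀·f/(1−f) ≈ 22.435 × 0.0743/0.9257 ≈ 1.801 μg/mL.
Trough 1.8 μg/mL vs MEC 2 μg/mL: subtherapeutic.

1.8 μg/mL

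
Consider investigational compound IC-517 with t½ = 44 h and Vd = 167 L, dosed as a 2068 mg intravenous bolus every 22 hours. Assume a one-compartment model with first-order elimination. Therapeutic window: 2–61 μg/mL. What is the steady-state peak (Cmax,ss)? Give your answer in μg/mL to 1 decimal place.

42.3 μg/mL

k = ln2/t½ = ln2/44 ≈ 0.015753 h⁻¹; fraction remaining f = e^(−kτ) = e^(−0.015753×22) ≈ 0.7071.
At steady state, accumulation factor R = 1/(1 − e^(−kτ)) ≈ 3.4141.
Single-dose peak C₀ = D/Vd = 2068/167 ≈ 12.383 μg/mL.
Steady-state peak Cmax,ss = C₀·R ≈ 12.383 × 3.4141 ≈ 42.277 μg/mL.
Peak 42.3 μg/mL vs MTC 61 μg/mL: below toxic threshold.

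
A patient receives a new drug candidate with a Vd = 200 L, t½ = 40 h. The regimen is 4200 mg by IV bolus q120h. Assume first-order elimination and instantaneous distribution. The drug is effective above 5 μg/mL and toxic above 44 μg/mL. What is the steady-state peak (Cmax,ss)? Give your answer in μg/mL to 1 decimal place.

24.0 μg/mL

τ = 120 h = 3 half-lives, so f = (1/2)^3 = 0.125.
At steady state, R = 1/(1 − 0.125) = 8/7.
Single-dose peak C₀ = D/Vd = 4200/200 = 21 μg/mL.
Steady-state peak Cmax,ss = C₀·R = 21 × 8/7 ≈ 24.000 μg/mL.
Peak 24.0 μg/mL vs MTC 44 μg/mL: below toxic threshold.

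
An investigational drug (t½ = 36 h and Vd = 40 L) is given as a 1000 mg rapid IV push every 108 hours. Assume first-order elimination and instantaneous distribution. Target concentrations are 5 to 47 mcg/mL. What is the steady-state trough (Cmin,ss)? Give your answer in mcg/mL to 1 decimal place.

τ = 108 h = 3 half-lives, so f = (1/2)^3 = 0.125.
At steady state, R = 1/(1 − 0.125) = 8/7.
Single-dose peak C₀ = D/Vd = 1000/40 = 25 mcg/mL.
Steady-state peak Cmax,ss = C₀·R = 25 × 8/7 ≈ 28.571 mcg/mL.
Steady-state trough Cmin,ss = Cmax,ss·f ≈ 28.571 × 0.125 ≈ 3.571 mcg/mL.
Trough 3.6 mcg/mL vs MEC 5 mcg/mL: subtherapeutic.

3.6 mcg/mL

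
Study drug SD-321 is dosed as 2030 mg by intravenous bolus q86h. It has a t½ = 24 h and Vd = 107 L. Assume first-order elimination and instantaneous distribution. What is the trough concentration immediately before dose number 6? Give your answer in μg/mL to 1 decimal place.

f = (1/2)^(τ/t½) = (1/2)^(86/24) ≈ 0.0834.
C₀ = D/Vd = 2030/107 ≈ 18.972 μg/mL.
Before the 6th dose, 5 doses have been given. Superposition: Cmin = C₀·(f + f² + … + f^5).
≈ 18.972 × (0.0834 + 0.0070 + 0.0006 + 0.0000 + 0.0000) ≈ 18.972 × 0.0910 ≈ 1.726 μg/mL.

1.7 μg/mL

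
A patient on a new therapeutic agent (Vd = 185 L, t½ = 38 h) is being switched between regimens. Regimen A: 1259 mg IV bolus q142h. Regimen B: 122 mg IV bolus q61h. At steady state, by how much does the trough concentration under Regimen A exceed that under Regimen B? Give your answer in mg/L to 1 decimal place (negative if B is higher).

0.2 mg/L

Regimen A: f = (1/2)^(142/38) ≈ 0.0750; Cmin,ss = (1259/185)·f/(1−f) ≈ 0.552 mg/L.
Regimen B: f = (1/2)^(61/38) ≈ 0.3287; Cmin,ss = (122/185)·f/(1−f) ≈ 0.323 mg/L.
Difference ≈ 0.552 − 0.323 ≈ 0.229 mg/L.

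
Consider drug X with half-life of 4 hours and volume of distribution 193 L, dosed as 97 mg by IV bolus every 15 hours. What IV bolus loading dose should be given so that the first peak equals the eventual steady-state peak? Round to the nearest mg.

f = (1/2)^(15/4) ≈ 0.074325; accumulation ratio R = 1/(1−f) ≈ 1.08029.
Loading dose to hit Cmax,ss on first dose: D_load = D_maint·R ≈ 97 × 1.08029 ≈ 104.79 mg.

105 mg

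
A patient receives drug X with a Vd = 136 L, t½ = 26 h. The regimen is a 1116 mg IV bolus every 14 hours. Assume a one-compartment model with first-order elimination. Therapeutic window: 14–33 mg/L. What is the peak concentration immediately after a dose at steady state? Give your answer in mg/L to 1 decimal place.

Over one 14-h interval, 14/26 ≈ 0.53846 half-lives elapse, leaving f ≈ 0.6885 of each dose.
At steady state, accumulation factor R = 1/(1 − e^(−kτ)) ≈ 3.2103.
Single-dose peak C₀ = D/Vd = 1116/136 ≈ 8.206 mg/L.
Steady-state peak Cmax,ss = C₀·R ≈ 8.206 × 3.2103 ≈ 26.344 mg/L.
Peak 26.3 mg/L vs MTC 33 mg/L: below toxic threshold.

26.3 mg/L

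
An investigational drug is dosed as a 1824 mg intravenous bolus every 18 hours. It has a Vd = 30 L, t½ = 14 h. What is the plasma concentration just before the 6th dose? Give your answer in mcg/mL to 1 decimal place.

f = (1/2)^(τ/t½) = (1/2)^(18/14) ≈ 0.4102.
C₀ = D/Vd = 1824/30 ≈ 60.800 mcg/mL.
Before the 6th dose, 5 doses have been given. Superposition: Cmin = C₀·(f + f² + … + f^5).
≈ 60.800 × (0.4102 + 0.1683 + 0.0690 + 0.0283 + 0.0116) ≈ 60.800 × 0.6874 ≈ 41.794 mcg/mL.

41.8 mcg/mL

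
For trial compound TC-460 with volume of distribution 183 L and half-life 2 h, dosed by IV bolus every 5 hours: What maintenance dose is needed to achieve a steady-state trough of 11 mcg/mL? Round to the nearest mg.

9374 mg

τ/t½ = 5/2 ≈ 2.5, so f = (1/2)^(5/2) ≈ 0.176777.
Cmin,ss = (D/Vd)·f/(1−f), so D = Cmin,ss·Vd·(1−f)/f.
D = 11 × 183 × (1−f)/f ≈ 11 × 183 × 4.65684 ≈ 9374.22 mg.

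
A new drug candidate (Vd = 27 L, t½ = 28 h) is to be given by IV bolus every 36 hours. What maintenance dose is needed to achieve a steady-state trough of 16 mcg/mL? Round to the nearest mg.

τ/t½ = 36/28 ≈ 1.2857, so f = (1/2)^(36/28) ≈ 0.410168.
Cmin,ss = (D/Vd)·f/(1−f), so D = Cmin,ss·Vd·(1−f)/f.
D = 16 × 27 × (1−f)/f ≈ 16 × 27 × 1.43803 ≈ 621.23 mg.

621 mg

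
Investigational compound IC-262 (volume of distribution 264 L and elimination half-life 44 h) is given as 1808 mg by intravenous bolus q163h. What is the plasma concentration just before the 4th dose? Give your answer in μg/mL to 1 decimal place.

0.6 μg/mL

f = (1/2)^(τ/t½) = (1/2)^(163/44) ≈ 0.0767.
C₀ = D/Vd = 1808/264 ≈ 6.848 μg/mL.
Before the 4th dose, 3 doses have been given. Superposition: Cmin = C₀·(f + f² + … + f^3).
≈ 6.848 × (0.0767 + 0.0059 + 0.0005) ≈ 6.848 × 0.0831 ≈ 0.569 μg/mL.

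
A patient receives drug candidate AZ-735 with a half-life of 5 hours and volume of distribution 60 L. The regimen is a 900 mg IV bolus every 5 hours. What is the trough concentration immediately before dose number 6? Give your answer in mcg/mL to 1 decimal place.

14.5 mcg/mL

f = (1/2)^(τ/t½) = (1/2)^(5/5) ≈ 0.5000.
C₀ = D/Vd = 900/60 ≈ 15.000 mcg/mL.
Before the 6th dose, 5 doses have been given. Superposition: Cmin = C₀·(f + f² + … + f^5).
≈ 15.000 × (0.5000 + 0.2500 + 0.1250 + 0.0625 + 0.0313) ≈ 15.000 × 0.9688 ≈ 14.532 mcg/mL.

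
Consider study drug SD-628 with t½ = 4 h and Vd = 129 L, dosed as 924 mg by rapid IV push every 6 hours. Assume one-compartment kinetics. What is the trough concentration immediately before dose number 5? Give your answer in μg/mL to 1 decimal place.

f = (1/2)^(τ/t½) = (1/2)^(6/4) ≈ 0.3536.
C₀ = D/Vd = 924/129 ≈ 7.163 μg/mL.
Before the 5th dose, 4 doses have been given. Superposition: Cmin = C₀·(f + f² + … + f^4).
≈ 7.163 × (0.3536 + 0.1250 + 0.0442 + 0.0156) ≈ 7.163 × 0.5384 ≈ 3.857 μg/mL.

3.9 μg/mL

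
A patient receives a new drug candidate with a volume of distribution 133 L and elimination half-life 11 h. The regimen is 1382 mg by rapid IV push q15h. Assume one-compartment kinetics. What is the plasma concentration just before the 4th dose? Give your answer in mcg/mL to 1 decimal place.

f = (1/2)^(τ/t½) = (1/2)^(15/11) ≈ 0.3886.
C₀ = D/Vd = 1382/133 ≈ 10.391 mcg/mL.
Before the 4th dose, 3 doses have been given. Superposition: Cmin = C₀·(f + f² + … + f^3).
≈ 10.391 × (0.3886 + 0.1510 + 0.0587) ≈ 10.391 × 0.5983 ≈ 6.217 mcg/mL.

6.2 mcg/mL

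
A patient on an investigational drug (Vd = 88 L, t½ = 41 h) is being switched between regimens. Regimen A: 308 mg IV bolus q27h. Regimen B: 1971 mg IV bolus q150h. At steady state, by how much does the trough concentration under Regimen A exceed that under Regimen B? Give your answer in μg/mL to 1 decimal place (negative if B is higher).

Regimen A: f = (1/2)^(27/41) ≈ 0.6335; Cmin,ss = (308/88)·f/(1−f) ≈ 6.050 μg/mL.
Regimen B: f = (1/2)^(150/41) ≈ 0.0792; Cmin,ss = (1971/88)·f/(1−f) ≈ 1.926 μg/mL.
Difference ≈ 6.050 − 1.926 ≈ 4.124 μg/mL.

4.1 μg/mL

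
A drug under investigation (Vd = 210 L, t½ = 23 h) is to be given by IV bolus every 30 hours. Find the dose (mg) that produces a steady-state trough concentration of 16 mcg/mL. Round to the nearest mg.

τ/t½ = 30/23 ≈ 1.3043, so f = (1/2)^(30/23) ≈ 0.404904.
Cmin,ss = (D/Vd)·f/(1−f), so D = Cmin,ss·Vd·(1−f)/f.
D = 16 × 210 × (1−f)/f ≈ 16 × 210 × 1.46972 ≈ 4938.26 mg.

4938 mg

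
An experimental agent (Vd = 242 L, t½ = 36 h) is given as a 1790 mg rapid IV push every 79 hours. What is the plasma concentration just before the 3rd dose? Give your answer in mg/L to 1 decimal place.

2.0 mg/L

f = (1/2)^(τ/t½) = (1/2)^(79/36) ≈ 0.2185.
C₀ = D/Vd = 1790/242 ≈ 7.397 mg/L.
Before the 3rd dose, 2 doses have been given. Superposition: Cmin = C₀·(f + f²).
≈ 7.397 × (0.2185 + 0.0477) ≈ 7.397 × 0.2662 ≈ 1.969 mg/L.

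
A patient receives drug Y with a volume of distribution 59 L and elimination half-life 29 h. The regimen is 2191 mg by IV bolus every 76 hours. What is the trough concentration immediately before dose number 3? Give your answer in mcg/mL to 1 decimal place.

f = (1/2)^(τ/t½) = (1/2)^(76/29) ≈ 0.1626.
C₀ = D/Vd = 2191/59 ≈ 37.136 mcg/mL.
Before the 3rd dose, 2 doses have been given. Superposition: Cmin = C₀·(f + f²).
≈ 37.136 × (0.1626 + 0.0264) ≈ 37.136 × 0.1890 ≈ 7.019 mcg/mL.

7.0 mcg/mL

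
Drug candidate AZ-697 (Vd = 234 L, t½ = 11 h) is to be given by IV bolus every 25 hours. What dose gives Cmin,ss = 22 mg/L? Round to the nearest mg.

19729 mg

τ/t½ = 25/11 ≈ 2.2727, so f = (1/2)^(25/11) ≈ 0.206938.
Cmin,ss = (D/Vd)·f/(1−f), so D = Cmin,ss·Vd·(1−f)/f.
D = 22 × 234 × (1−f)/f ≈ 22 × 234 × 3.83237 ≈ 19729.04 mg.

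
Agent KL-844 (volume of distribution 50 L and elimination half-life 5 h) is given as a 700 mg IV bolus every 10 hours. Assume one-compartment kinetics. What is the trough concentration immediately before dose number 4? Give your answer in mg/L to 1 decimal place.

4.6 mg/L

f = (1/2)^(τ/t½) = (1/2)^(10/5) ≈ 0.2500.
C₀ = D/Vd = 700/50 ≈ 14.000 mg/L.
Before the 4th dose, 3 doses have been given. Superposition: Cmin = C₀·(f + f² + … + f^3).
≈ 14.000 × (0.2500 + 0.0625 + 0.0156) ≈ 14.000 × 0.3281 ≈ 4.593 mg/L.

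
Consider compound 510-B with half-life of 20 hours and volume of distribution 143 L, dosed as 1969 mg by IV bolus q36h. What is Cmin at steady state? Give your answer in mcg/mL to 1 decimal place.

5.5 mcg/mL

Over one 36-h interval, 36/20 ≈ 1.8 half-lives elapse, leaving f ≈ 0.2872 of each dose.
Each bolus raises the concentration by D/Vd = 1969/143 ≈ 13.769 mcg/mL.
Steady-state trough Cmin,ss = C₀·f/(1−f) ≈ 13.769 × 0.2872/0.7128 ≈ 5.548 mcg/mL.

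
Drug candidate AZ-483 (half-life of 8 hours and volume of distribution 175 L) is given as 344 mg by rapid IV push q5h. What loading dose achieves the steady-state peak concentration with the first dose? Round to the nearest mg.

978 mg

f = (1/2)^(5/8) ≈ 0.648420; accumulation ratio R = 1/(1−f) ≈ 2.84430.
Loading dose to hit Cmax,ss on first dose: D_load = D_maint·R ≈ 344 × 2.84430 ≈ 978.44 mg.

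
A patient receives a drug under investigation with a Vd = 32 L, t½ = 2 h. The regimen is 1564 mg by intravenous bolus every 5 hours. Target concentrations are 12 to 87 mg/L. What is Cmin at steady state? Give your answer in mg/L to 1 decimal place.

10.5 mg/L

τ/t½ = 5/2 ≈ 2.5, so fraction remaining f = (1/2)^(5/2) ≈ 0.1768.
At steady state, accumulation factor R = 1/(1 − e^(−kτ)) ≈ 1.2148.
Each bolus raises the concentration by D/Vd = 1564/32 ≈ 48.875 mg/L.
Cmax,ss = C₀/(1 − f) ≈ 48.875/0.8232 ≈ 59.372 mg/L.
One interval later, Cmin,ss = Cmax,ss·e^(−kτ) ≈ 59.372 × 0.1768 ≈ 10.497 mg/L.
Trough 10.5 mg/L vs MEC 12 mg/L: subtherapeutic.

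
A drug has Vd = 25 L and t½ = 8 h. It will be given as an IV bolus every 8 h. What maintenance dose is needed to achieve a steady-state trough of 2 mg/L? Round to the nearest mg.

τ/t½ = 8/8 ≈ 1, so f = (1/2)^(8/8) ≈ 0.500000.
Cmin,ss = (D/Vd)·f/(1−f), so D = Cmin,ss·Vd·(1−f)/f.
D = 2 × 25 × (1−f)/f ≈ 2 × 25 × 1.00000 ≈ 50.00 mg.

50 mg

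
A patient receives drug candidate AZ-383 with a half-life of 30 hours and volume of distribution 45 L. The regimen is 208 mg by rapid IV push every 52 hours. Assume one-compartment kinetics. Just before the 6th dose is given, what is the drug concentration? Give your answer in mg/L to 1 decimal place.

f = (1/2)^(τ/t½) = (1/2)^(52/30) ≈ 0.3008.
C₀ = D/Vd = 208/45 ≈ 4.622 mg/L.
Before the 6th dose, 5 doses have been given. Superposition: Cmin = C₀·(f + f² + … + f^5).
≈ 4.622 × (0.3008 + 0.0905 + 0.0272 + 0.0082 + 0.0025) ≈ 4.622 × 0.4292 ≈ 1.984 mg/L.

2.0 mg/L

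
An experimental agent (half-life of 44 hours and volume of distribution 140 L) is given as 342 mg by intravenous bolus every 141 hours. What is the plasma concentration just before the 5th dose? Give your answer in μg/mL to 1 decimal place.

f = (1/2)^(τ/t½) = (1/2)^(141/44) ≈ 0.1085.
C₀ = D/Vd = 342/140 ≈ 2.443 μg/mL.
Before the 5th dose, 4 doses have been given. Superposition: Cmin = C₀·(f + f² + … + f^4).
≈ 2.443 × (0.1085 + 0.0118 + 0.0013 + 0.0001) ≈ 2.443 × 0.1217 ≈ 0.297 μg/mL.

0.3 μg/mL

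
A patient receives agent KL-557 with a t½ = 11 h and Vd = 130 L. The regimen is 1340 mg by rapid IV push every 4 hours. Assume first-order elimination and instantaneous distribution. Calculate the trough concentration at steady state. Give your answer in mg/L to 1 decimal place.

36.0 mg/L

k = ln2/t½ = ln2/11 ≈ 0.063013 h⁻¹; fraction remaining f = e^(−kτ) = e^(−0.063013×4) ≈ 0.7772.
Each bolus raises the concentration by D/Vd = 1340/130 ≈ 10.308 mg/L.
Steady-state trough Cmin,ss = C₀·f/(1−f) ≈ 10.308 × 0.7772/0.2228 ≈ 35.958 mg/L.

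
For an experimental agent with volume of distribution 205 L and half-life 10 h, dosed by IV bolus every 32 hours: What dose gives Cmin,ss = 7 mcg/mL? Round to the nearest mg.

11752 mg

τ/t½ = 32/10 ≈ 3.2, so f = (1/2)^(32/10) ≈ 0.108819.
Cmin,ss = (D/Vd)·f/(1−f), so D = Cmin,ss·Vd·(1−f)/f.
D = 7 × 205 × (1−f)/f ≈ 7 × 205 × 8.18957 ≈ 11752.03 mg.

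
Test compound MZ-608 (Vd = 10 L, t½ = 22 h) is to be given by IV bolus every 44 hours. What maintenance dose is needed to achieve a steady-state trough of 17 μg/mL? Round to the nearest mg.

510 mg

τ/t½ = 44/22 ≈ 2, so f = (1/2)^(44/22) ≈ 0.250000.
Cmin,ss = (D/Vd)·f/(1−f), so D = Cmin,ss·Vd·(1−f)/f.
D = 17 × 10 × (1−f)/f ≈ 17 × 10 × 3.00000 ≈ 510.00 mg.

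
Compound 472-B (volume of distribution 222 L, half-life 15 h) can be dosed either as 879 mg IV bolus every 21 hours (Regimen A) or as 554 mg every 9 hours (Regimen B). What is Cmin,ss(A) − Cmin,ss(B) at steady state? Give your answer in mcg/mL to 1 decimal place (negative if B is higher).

-2.4 mcg/mL

Regimen A: f = (1/2)^(21/15) ≈ 0.3789; Cmin,ss = (879/222)·f/(1−f) ≈ 2.415 mcg/mL.
Regimen B: f = (1/2)^(9/15) ≈ 0.6598; Cmin,ss = (554/222)·f/(1−f) ≈ 4.840 mcg/mL.
Difference ≈ 2.415 − 4.840 ≈ -2.425 mcg/mL.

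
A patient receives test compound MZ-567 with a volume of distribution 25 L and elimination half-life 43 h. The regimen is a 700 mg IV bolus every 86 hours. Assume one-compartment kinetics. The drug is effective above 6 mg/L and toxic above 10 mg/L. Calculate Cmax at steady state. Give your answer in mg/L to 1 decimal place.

The dosing interval is 2 half-lives, so f = 2^(−2) = 0.25.
At steady state, R = 1/(1 − 0.25) = 4/3.
Single-dose peak C₀ = D/Vd = 700/25 = 28 mg/L.
Steady-state peak Cmax,ss = C₀·R = 28 × 4/3 ≈ 37.333 mg/L.
Peak 37.3 mg/L vs MTC 10 mg/L: exceeds toxic threshold.

37.3 mg/L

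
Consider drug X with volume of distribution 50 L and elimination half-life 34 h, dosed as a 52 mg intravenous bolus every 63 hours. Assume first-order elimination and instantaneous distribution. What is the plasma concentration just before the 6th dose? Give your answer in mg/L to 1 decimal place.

0.4 mg/L

f = (1/2)^(τ/t½) = (1/2)^(63/34) ≈ 0.2768.
C₀ = D/Vd = 52/50 ≈ 1.040 mg/L.
Before the 6th dose, 5 doses have been given. Superposition: Cmin = C₀·(f + f² + … + f^5).
≈ 1.040 × (0.2768 + 0.0766 + 0.0212 + 0.0059 + 0.0016) ≈ 1.040 × 0.3821 ≈ 0.397 mg/L.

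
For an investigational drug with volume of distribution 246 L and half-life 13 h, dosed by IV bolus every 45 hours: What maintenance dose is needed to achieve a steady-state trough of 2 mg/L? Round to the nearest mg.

4928 mg

τ/t½ = 45/13 ≈ 3.4615, so f = (1/2)^(45/13) ≈ 0.090776.
Cmin,ss = (D/Vd)·f/(1−f), so D = Cmin,ss·Vd·(1−f)/f.
D = 2 × 246 × (1−f)/f ≈ 2 × 246 × 10.01613 ≈ 4927.94 mg.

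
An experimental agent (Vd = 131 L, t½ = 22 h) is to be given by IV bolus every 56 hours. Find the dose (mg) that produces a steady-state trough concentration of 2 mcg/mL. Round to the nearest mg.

1268 mg

τ/t½ = 56/22 ≈ 2.5455, so f = (1/2)^(56/22) ≈ 0.171294.
Cmin,ss = (D/Vd)·f/(1−f), so D = Cmin,ss·Vd·(1−f)/f.
D = 2 × 131 × (1−f)/f ≈ 2 × 131 × 4.83792 ≈ 1267.54 mg.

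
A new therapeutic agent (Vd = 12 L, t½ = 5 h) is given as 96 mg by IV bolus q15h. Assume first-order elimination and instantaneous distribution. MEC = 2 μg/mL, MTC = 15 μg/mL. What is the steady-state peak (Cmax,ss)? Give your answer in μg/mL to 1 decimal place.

9.1 μg/mL

τ = 15 h = 3 half-lives, so f = (1/2)^3 = 0.125.
Accumulation ratio R = 1/(1 − f) = 1/0.875 = 8/7.
Single-dose peak C₀ = D/Vd = 96/12 = 8 μg/mL.
Steady-state peak Cmax,ss = C₀·R = 8 × 8/7 ≈ 9.143 μg/mL.
Peak 9.1 μg/mL vs MTC 15 μg/mL: below toxic threshold.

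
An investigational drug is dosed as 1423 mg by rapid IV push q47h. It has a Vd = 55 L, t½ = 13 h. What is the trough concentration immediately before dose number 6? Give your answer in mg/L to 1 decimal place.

2.3 mg/L

f = (1/2)^(τ/t½) = (1/2)^(47/13) ≈ 0.0816.
C₀ = D/Vd = 1423/55 ≈ 25.873 mg/L.
Before the 6th dose, 5 doses have been given. Superposition: Cmin = C₀·(f + f² + … + f^5).
≈ 25.873 × (0.0816 + 0.0067 + 0.0005 + 0.0000 + 0.0000) ≈ 25.873 × 0.0888 ≈ 2.298 mg/L.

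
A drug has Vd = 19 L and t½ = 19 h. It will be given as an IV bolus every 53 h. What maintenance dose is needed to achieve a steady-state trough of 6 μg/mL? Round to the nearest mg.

τ/t½ = 53/19 ≈ 2.7895, so f = (1/2)^(53/19) ≈ 0.144639.
Cmin,ss = (D/Vd)·f/(1−f), so D = Cmin,ss·Vd·(1−f)/f.
D = 6 × 19 × (1−f)/f ≈ 6 × 19 × 5.91376 ≈ 674.17 mg.

674 mg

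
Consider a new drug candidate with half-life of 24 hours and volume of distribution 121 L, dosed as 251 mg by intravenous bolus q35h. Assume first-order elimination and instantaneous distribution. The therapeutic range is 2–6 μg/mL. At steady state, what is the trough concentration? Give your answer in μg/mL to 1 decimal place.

k = ln2/t½ = ln2/24 ≈ 0.028881 h⁻¹; fraction remaining f = e^(−kτ) = e^(−0.028881×35) ≈ 0.3639.
Each bolus raises the concentration by D/Vd = 251/121 ≈ 2.074 μg/mL.
Steady-state trough Cmin,ss = C₀·f/(1−f) ≈ 2.074 × 0.3639/0.6361 ≈ 1.186 μg/mL.
Trough 1.2 μg/mL vs MEC 2 μg/mL: subtherapeutic.

1.2 μg/mL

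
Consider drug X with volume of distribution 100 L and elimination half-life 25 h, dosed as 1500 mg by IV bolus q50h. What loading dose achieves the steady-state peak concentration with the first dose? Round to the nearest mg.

2000 mg

f = (1/2)^(50/25) ≈ 0.250000; accumulation ratio R = 1/(1−f) ≈ 1.33333.
Loading dose to hit Cmax,ss on first dose: D_load = D_maint·R ≈ 1500 × 1.33333 ≈ 1999.99 mg.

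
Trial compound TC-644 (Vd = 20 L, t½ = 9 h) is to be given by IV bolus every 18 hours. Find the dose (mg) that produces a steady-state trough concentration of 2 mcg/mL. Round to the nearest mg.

τ/t½ = 18/9 ≈ 2, so f = (1/2)^(18/9) ≈ 0.250000.
Cmin,ss = (D/Vd)·f/(1−f), so D = Cmin,ss·Vd·(1−f)/f.
D = 2 × 20 × (1−f)/f ≈ 2 × 20 × 3.00000 ≈ 120.00 mg.

120 mg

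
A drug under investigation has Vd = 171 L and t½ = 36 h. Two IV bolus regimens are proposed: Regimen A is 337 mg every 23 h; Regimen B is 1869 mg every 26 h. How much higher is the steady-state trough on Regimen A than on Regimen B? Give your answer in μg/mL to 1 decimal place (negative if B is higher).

Regimen A: f = (1/2)^(23/36) ≈ 0.6422; Cmin,ss = (337/171)·f/(1−f) ≈ 3.537 μg/mL.
Regimen B: f = (1/2)^(26/36) ≈ 0.6062; Cmin,ss = (1869/171)·f/(1−f) ≈ 16.825 μg/mL.
Difference ≈ 3.537 − 16.825 ≈ -13.288 μg/mL.

-13.3 μg/mL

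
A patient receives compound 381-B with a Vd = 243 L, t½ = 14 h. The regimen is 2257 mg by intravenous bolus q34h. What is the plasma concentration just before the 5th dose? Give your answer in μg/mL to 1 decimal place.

f = (1/2)^(τ/t½) = (1/2)^(34/14) ≈ 0.1857.
C₀ = D/Vd = 2257/243 ≈ 9.288 μg/mL.
Before the 5th dose, 4 doses have been given. Superposition: Cmin = C₀·(f + f² + … + f^4).
≈ 9.288 × (0.1857 + 0.0345 + 0.0064 + 0.0012) ≈ 9.288 × 0.2278 ≈ 2.116 μg/mL.

2.1 μg/mL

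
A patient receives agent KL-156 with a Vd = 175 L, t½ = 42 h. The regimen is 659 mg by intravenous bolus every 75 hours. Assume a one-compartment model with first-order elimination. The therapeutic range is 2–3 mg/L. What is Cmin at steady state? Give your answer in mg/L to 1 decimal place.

Over one 75-h interval, 75/42 ≈ 1.7857 half-lives elapse, leaving f ≈ 0.2900 of each dose.
Each bolus raises the concentration by D/Vd = 659/175 ≈ 3.766 mg/L.
Steady-state trough Cmin,ss = C₀·f/(1−f) ≈ 3.766 × 0.2900/0.7100 ≈ 1.538 mg/L.
Trough 1.5 mg/L vs MEC 2 mg/L: subtherapeutic.

1.5 mg/L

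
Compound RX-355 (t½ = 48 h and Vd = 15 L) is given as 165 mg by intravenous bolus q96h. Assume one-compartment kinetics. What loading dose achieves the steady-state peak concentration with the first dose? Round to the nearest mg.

f = (1/2)^(96/48) ≈ 0.250000; accumulation ratio R = 1/(1−f) ≈ 1.33333.
Loading dose to hit Cmax,ss on first dose: D_load = D_maint·R ≈ 165 × 1.33333 ≈ 220.00 mg.

220 mg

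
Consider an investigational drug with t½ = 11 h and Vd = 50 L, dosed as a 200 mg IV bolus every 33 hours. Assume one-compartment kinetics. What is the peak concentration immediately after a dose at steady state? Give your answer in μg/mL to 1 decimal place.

τ = 33 h = 3 half-lives, so f = (1/2)^3 = 0.125.
At steady state, R = 1/(1 − 0.125) = 8/7.
Single-dose peak C₀ = D/Vd = 200/50 = 4 μg/mL.
Steady-state peak Cmax,ss = C₀·R = 4 × 8/7 ≈ 4.571 μg/mL.

4.6 μg/mL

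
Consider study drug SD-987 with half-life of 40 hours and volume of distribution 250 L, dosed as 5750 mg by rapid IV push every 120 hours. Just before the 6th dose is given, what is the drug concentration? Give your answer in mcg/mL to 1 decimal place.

3.3 mcg/mL

f = (1/2)^(τ/t½) = (1/2)^(120/40) ≈ 0.1250.
C₀ = D/Vd = 5750/250 ≈ 23.000 mcg/mL.
Before the 6th dose, 5 doses have been given. Superposition: Cmin = C₀·(f + f² + … + f^5).
≈ 23.000 × (0.1250 + 0.0156 + 0.0020 + 0.0002 + 0.0000) ≈ 23.000 × 0.1428 ≈ 3.284 mcg/mL.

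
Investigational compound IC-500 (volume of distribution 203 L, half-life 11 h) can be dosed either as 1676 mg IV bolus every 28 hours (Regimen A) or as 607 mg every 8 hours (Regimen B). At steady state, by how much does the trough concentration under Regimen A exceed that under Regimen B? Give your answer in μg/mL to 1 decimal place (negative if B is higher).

-2.9 μg/mL

Regimen A: f = (1/2)^(28/11) ≈ 0.1713; Cmin,ss = (1676/203)·f/(1−f) ≈ 1.707 μg/mL.
Regimen B: f = (1/2)^(8/11) ≈ 0.6040; Cmin,ss = (607/203)·f/(1−f) ≈ 4.561 μg/mL.
Difference ≈ 1.707 − 4.561 ≈ -2.854 μg/mL.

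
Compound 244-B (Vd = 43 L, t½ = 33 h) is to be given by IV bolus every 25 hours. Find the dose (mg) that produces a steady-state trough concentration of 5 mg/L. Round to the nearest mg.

148 mg

τ/t½ = 25/33 ≈ 0.75758, so f = (1/2)^(25/33) ≈ 0.591489.
Cmin,ss = (D/Vd)·f/(1−f), so D = Cmin,ss·Vd·(1−f)/f.
D = 5 × 43 × (1−f)/f ≈ 5 × 43 × 0.69065 ≈ 148.49 mg.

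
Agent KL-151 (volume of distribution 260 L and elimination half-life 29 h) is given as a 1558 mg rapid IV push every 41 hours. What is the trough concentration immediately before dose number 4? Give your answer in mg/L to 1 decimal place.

3.4 mg/L

f = (1/2)^(τ/t½) = (1/2)^(41/29) ≈ 0.3753.
C₀ = D/Vd = 1558/260 ≈ 5.992 mg/L.
Before the 4th dose, 3 doses have been given. Superposition: Cmin = C₀·(f + f² + … + f^3).
≈ 5.992 × (0.3753 + 0.1409 + 0.0529) ≈ 5.992 × 0.5691 ≈ 3.410 mg/L.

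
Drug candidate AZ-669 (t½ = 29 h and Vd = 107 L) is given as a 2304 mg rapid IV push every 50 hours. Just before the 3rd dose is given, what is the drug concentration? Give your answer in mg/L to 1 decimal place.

8.5 mg/L

f = (1/2)^(τ/t½) = (1/2)^(50/29) ≈ 0.3027.
C₀ = D/Vd = 2304/107 ≈ 21.533 mg/L.
Before the 3rd dose, 2 doses have been given. Superposition: Cmin = C₀·(f + f²).
≈ 21.533 × (0.3027 + 0.0916) ≈ 21.533 × 0.3943 ≈ 8.490 mg/L.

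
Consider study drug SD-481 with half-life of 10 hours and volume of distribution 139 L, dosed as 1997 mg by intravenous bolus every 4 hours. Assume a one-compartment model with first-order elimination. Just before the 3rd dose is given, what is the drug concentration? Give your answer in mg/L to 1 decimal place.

f = (1/2)^(τ/t½) = (1/2)^(4/10) ≈ 0.7579.
C₀ = D/Vd = 1997/139 ≈ 14.367 mg/L.
Before the 3rd dose, 2 doses have been given. Superposition: Cmin = C₀·(f + f²).
≈ 14.367 × (0.7579 + 0.5744) ≈ 14.367 × 1.3323 ≈ 19.141 mg/L.

19.1 mg/L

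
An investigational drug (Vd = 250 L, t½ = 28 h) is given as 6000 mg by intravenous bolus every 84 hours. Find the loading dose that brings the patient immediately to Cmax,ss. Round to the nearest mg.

f = (1/2)^(84/28) ≈ 0.125000; accumulation ratio R = 1/(1−f) ≈ 1.14286.
Loading dose to hit Cmax,ss on first dose: D_load = D_maint·R ≈ 6000 × 1.14286 ≈ 6857.16 mg.

6857 mg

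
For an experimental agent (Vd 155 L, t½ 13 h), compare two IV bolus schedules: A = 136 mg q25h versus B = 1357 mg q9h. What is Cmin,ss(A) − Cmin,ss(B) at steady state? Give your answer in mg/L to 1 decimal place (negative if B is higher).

Regimen A: f = (1/2)^(25/13) ≈ 0.2637; Cmin,ss = (136/155)·f/(1−f) ≈ 0.314 mg/L.
Regimen B: f = (1/2)^(9/13) ≈ 0.6189; Cmin,ss = (1357/155)·f/(1−f) ≈ 14.218 mg/L.
Difference ≈ 0.314 − 14.218 ≈ -13.904 mg/L.

-13.9 mg/L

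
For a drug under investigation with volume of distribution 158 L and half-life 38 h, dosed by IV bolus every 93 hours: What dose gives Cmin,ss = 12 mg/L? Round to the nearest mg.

τ/t½ = 93/38 ≈ 2.4474, so f = (1/2)^(93/38) ≈ 0.183345.
Cmin,ss = (D/Vd)·f/(1−f), so D = Cmin,ss·Vd·(1−f)/f.
D = 12 × 158 × (1−f)/f ≈ 12 × 158 × 4.45420 ≈ 8445.16 mg.

8445 mg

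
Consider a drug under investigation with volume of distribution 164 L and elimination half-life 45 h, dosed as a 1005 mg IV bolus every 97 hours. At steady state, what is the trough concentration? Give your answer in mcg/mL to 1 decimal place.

1.8 mcg/mL

Over one 97-h interval, 97/45 ≈ 2.1556 half-lives elapse, leaving f ≈ 0.2244 of each dose.
Accumulation ratio R = 1/(1 − f) ≈ 1/0.7756 ≈ 1.2893.
Single-dose peak C₀ = D/Vd = 1005/164 ≈ 6.128 mcg/mL.
Cmax,ss = C₀/(1 − f) ≈ 6.128/0.7756 ≈ 7.901 mcg/mL.
Steady-state trough Cmin,ss = Cmax,ss·f ≈ 7.901 × 0.2244 ≈ 1.773 mcg/mL.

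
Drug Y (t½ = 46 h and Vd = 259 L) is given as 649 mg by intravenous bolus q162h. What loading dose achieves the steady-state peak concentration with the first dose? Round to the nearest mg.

f = (1/2)^(162/46) ≈ 0.087066; accumulation ratio R = 1/(1−f) ≈ 1.09537.
Loading dose to hit Cmax,ss on first dose: D_load = D_maint·R ≈ 649 × 1.09537 ≈ 710.90 mg.

711 mg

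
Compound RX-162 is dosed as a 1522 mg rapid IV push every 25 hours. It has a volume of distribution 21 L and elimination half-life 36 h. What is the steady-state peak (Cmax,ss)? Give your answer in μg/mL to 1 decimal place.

k = ln2/t½ = ln2/36 ≈ 0.019254 h⁻¹; fraction remaining f = e^(−kτ) = e^(−0.019254×25) ≈ 0.6179.
At steady state, accumulation factor R = 1/(1 − e^(−kτ)) ≈ 2.6171.
Each bolus raises the concentration by D/Vd = 1522/21 ≈ 72.476 μg/mL.
Cmax,ss = C₀/(1 − f) ≈ 72.476/0.3821 ≈ 189.678 μg/mL.

189.7 μg/mL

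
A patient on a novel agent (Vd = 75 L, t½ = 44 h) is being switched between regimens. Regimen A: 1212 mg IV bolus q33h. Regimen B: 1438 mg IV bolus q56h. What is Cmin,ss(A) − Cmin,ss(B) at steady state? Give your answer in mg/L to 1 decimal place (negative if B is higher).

Regimen A: f = (1/2)^(33/44) ≈ 0.5946; Cmin,ss = (1212/75)·f/(1−f) ≈ 23.702 mg/L.
Regimen B: f = (1/2)^(56/44) ≈ 0.4139; Cmin,ss = (1438/75)·f/(1−f) ≈ 13.540 mg/L.
Difference ≈ 23.702 − 13.540 ≈ 10.162 mg/L.

10.2 mg/L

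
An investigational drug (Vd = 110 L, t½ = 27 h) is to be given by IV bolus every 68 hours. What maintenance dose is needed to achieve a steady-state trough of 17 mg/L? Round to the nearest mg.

8845 mg

τ/t½ = 68/27 ≈ 2.5185, so f = (1/2)^(68/27) ≈ 0.174522.
Cmin,ss = (D/Vd)·f/(1−f), so D = Cmin,ss·Vd·(1−f)/f.
D = 17 × 110 × (1−f)/f ≈ 17 × 110 × 4.72994 ≈ 8844.99 mg.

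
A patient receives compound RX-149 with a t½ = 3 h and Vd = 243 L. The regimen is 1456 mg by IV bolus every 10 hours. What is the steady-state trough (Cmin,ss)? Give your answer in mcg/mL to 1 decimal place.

0.7 mcg/mL

k = ln2/t½ = ln2/3 ≈ 0.231049 h⁻¹; fraction remaining f = e^(−kτ) = e^(−0.231049×10) ≈ 0.0992.
At steady state, accumulation factor R = 1/(1 − e^(−kτ)) ≈ 1.1101.
Each bolus raises the concentration by D/Vd = 1456/243 ≈ 5.992 mcg/mL.
Cmax,ss = C₀/(1 − f) ≈ 5.992/0.9008 ≈ 6.652 mcg/mL.
Steady-state trough Cmin,ss = Cmax,ss·f ≈ 6.652 × 0.0992 ≈ 0.660 mcg/mL.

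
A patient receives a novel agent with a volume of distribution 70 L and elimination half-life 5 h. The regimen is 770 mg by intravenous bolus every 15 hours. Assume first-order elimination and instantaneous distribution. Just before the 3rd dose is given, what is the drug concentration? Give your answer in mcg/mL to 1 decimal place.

1.5 mcg/mL

f = (1/2)^(τ/t½) = (1/2)^(15/5) ≈ 0.1250.
C₀ = D/Vd = 770/70 ≈ 11.000 mcg/mL.
Before the 3rd dose, 2 doses have been given. Superposition: Cmin = C₀·(f + f²).
≈ 11.000 × (0.1250 + 0.0156) ≈ 11.000 × 0.1406 ≈ 1.547 mcg/mL.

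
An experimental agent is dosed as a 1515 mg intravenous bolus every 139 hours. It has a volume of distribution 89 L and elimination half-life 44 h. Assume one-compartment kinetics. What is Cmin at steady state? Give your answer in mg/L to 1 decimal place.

τ/t½ = 139/44 ≈ 3.1591, so fraction remaining f = (1/2)^(139/44) ≈ 0.1119.
Single-dose peak C₀ = D/Vd = 1515/89 ≈ 17.022 mg/L.
Steady-state trough Cmin,ss = C₀·f/(1−f) ≈ 17.022 × 0.1119/0.8881 ≈ 2.145 mg/L.

2.1 mg/L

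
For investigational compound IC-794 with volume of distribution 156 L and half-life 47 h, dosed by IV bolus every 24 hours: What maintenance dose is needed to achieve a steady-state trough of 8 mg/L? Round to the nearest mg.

τ/t½ = 24/47 ≈ 0.51064, so f = (1/2)^(24/47) ≈ 0.701912.
Cmin,ss = (D/Vd)·f/(1−f), so D = Cmin,ss·Vd·(1−f)/f.
D = 8 × 156 × (1−f)/f ≈ 8 × 156 × 0.42468 ≈ 530.00 mg.

530 mg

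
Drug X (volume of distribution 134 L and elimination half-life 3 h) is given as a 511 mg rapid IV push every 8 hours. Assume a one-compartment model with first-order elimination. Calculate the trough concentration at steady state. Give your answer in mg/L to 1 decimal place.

τ/t½ = 8/3 ≈ 2.6667, so fraction remaining f = (1/2)^(8/3) ≈ 0.1575.
Single-dose peak C₀ = D/Vd = 511/134 ≈ 3.813 mg/L.
Steady-state trough Cmin,ss = C₀·f/(1−f) ≈ 3.813 × 0.1575/0.8425 ≈ 0.713 mg/L.

0.7 mg/L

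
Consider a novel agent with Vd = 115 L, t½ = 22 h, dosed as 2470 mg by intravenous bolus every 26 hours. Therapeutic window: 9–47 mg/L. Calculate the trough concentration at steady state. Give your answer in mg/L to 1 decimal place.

k = ln2/t½ = ln2/22 ≈ 0.031507 h⁻¹; fraction remaining f = e^(−kτ) = e^(−0.031507×26) ≈ 0.4408.
Each bolus raises the concentration by D/Vd = 2470/115 ≈ 21.478 mg/L.
Steady-state trough Cmin,ss = C₀·f/(1−f) ≈ 21.478 × 0.4408/0.5592 ≈ 16.930 mg/L.
Trough 16.9 mg/L vs MEC 9 mg/L: adequate.

16.9 mg/L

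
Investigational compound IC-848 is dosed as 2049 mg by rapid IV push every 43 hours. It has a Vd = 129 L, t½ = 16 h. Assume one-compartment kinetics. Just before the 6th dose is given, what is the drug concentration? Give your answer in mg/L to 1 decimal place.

f = (1/2)^(τ/t½) = (1/2)^(43/16) ≈ 0.1552.
C₀ = D/Vd = 2049/129 ≈ 15.884 mg/L.
Before the 6th dose, 5 doses have been given. Superposition: Cmin = C₀·(f + f² + … + f^5).
≈ 15.884 × (0.1552 + 0.0241 + 0.0037 + 0.0006 + 0.0001) ≈ 15.884 × 0.1837 ≈ 2.918 mg/L.

2.9 mg/L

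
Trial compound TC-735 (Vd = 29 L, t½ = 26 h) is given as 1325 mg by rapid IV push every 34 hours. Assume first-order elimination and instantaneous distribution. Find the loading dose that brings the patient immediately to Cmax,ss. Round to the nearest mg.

2223 mg

f = (1/2)^(34/26) ≈ 0.403967; accumulation ratio R = 1/(1−f) ≈ 1.67776.
Loading dose to hit Cmax,ss on first dose: D_load = D_maint·R ≈ 1325 × 1.67776 ≈ 2223.03 mg.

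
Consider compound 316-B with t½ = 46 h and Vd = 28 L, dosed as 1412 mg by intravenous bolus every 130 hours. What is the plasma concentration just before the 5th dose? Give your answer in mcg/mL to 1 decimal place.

f = (1/2)^(τ/t½) = (1/2)^(130/46) ≈ 0.1410.
C₀ = D/Vd = 1412/28 ≈ 50.429 mcg/mL.
Before the 5th dose, 4 doses have been given. Superposition: Cmin = C₀·(f + f² + … + f^4).
≈ 50.429 × (0.1410 + 0.0199 + 0.0028 + 0.0004) ≈ 50.429 × 0.1641 ≈ 8.275 mcg/mL.

8.3 mcg/mL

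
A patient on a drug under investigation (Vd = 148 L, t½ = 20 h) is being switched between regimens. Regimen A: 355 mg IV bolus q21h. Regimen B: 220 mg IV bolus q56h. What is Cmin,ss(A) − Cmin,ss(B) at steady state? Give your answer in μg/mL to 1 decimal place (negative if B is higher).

2.0 μg/mL

Regimen A: f = (1/2)^(21/20) ≈ 0.4830; Cmin,ss = (355/148)·f/(1−f) ≈ 2.241 μg/mL.
Regimen B: f = (1/2)^(56/20) ≈ 0.1436; Cmin,ss = (220/148)·f/(1−f) ≈ 0.249 μg/mL.
Difference ≈ 2.241 − 0.249 ≈ 1.992 μg/mL.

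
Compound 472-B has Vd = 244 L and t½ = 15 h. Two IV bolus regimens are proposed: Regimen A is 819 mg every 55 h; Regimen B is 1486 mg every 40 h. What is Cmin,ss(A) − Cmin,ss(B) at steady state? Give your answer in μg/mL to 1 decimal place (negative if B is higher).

-0.9 μg/mL

Regimen A: f = (1/2)^(55/15) ≈ 0.0787; Cmin,ss = (819/244)·f/(1−f) ≈ 0.287 μg/mL.
Regimen B: f = (1/2)^(40/15) ≈ 0.1575; Cmin,ss = (1486/244)·f/(1−f) ≈ 1.139 μg/mL.
Difference ≈ 0.287 − 1.139 ≈ -0.852 μg/mL.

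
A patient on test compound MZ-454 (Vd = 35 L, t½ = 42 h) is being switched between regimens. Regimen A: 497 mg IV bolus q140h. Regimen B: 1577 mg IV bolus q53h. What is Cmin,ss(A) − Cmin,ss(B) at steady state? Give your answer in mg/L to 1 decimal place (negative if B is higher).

Regimen A: f = (1/2)^(140/42) ≈ 0.0992; Cmin,ss = (497/35)·f/(1−f) ≈ 1.564 mg/L.
Regimen B: f = (1/2)^(53/42) ≈ 0.4170; Cmin,ss = (1577/35)·f/(1−f) ≈ 32.228 mg/L.
Difference ≈ 1.564 − 32.228 ≈ -30.664 mg/L.

-30.7 mg/L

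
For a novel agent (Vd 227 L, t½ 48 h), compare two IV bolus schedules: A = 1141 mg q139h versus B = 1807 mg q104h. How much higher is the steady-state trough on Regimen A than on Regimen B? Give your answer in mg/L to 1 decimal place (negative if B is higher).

-1.5 mg/L

Regimen A: f = (1/2)^(139/48) ≈ 0.1344; Cmin,ss = (1141/227)·f/(1−f) ≈ 0.780 mg/L.
Regimen B: f = (1/2)^(104/48) ≈ 0.2227; Cmin,ss = (1807/227)·f/(1−f) ≈ 2.281 mg/L.
Difference ≈ 0.780 − 2.281 ≈ -1.501 mg/L.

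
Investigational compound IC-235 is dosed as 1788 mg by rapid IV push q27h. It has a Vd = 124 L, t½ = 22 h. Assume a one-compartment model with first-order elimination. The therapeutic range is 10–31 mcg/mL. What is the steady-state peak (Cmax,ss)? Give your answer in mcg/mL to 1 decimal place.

τ/t½ = 27/22 ≈ 1.2273, so fraction remaining f = (1/2)^(27/22) ≈ 0.4271.
Accumulation ratio R = 1/(1 − f) ≈ 1/0.5729 ≈ 1.7455.
Each bolus raises the concentration by D/Vd = 1788/124 ≈ 14.419 mcg/mL.
Cmax,ss = C₀/(1 − f) ≈ 14.419/0.5729 ≈ 25.168 mcg/mL.
Peak 25.2 mcg/mL vs MTC 31 mcg/mL: below toxic threshold.

25.2 mcg/mL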